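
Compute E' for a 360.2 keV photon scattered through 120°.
175.0804 keV

First convert energy to wavelength:
λ = hc/E, with hc ≈ 1239.842 keV·pm (i.e. 1239.842 eV·nm)

For E = 360.2 keV = 360200 eV:
λ = 1239.842 keV·pm / 360.2 keV
λ = 3.4421 pm

Calculate the Compton shift:
Δλ = λ_C(1 - cos(120°)) = 2.4263 × 1.5000
Δλ = 3.6395 pm

Final wavelength:
λ' = 3.4421 + 3.6395 = 7.0816 pm

Final energy:
E' = hc/λ' = 1239.842 / 7.0816 = 175.0804 keV

(Intermediate values are shown rounded; full precision is carried through to the final answer.)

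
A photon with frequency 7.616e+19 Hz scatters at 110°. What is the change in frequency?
3.448e+19 Hz (decrease)

Convert frequency to wavelength (c = 299792458 m/s):
λ₀ = c/f₀ = 299792458/7.616e+19 = 3.9363506e-12 m = 3.9364 pm

Calculate Compton shift:
Δλ = λ_C(1 - cos(110°)) = 3.2562 pm

Final wavelength:
λ' = λ₀ + Δλ = 3.9364 + 3.2562 = 7.1925 pm

Final frequency:
f' = c/λ' = 299792458/7.1925078e-12 = 4.1681214e+19 Hz

Frequency shift (decrease):
Δf = f₀ - f' = 7.616e+19 - 4.1681214e+19 = 3.448e+19 Hz

(Intermediate values are shown rounded; full precision is carried through to the final answer.)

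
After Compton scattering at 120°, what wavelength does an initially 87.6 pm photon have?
91.2395 pm

Using the Compton formula: λ' = λ + λ_C(1 − cos θ)

For θ = 120°, cos θ = -1/2 (exact) = -0.5000, so:
1 − cos 120° = 1 − (-1/2) = 1.5000

Δλ = λ_C × 1.5000 = 2.4263 × 1.5000 = 3.6395 pm

λ' = 87.6 + 3.6395 = 91.2395 pm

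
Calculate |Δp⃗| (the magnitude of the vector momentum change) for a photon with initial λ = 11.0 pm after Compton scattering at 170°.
1.0176e-22 kg·m/s

Photon momentum magnitude is p = h/λ.

Initial momentum:
p₀ = h/λ = 6.6261e-34/1.1000e-11 = 6.0237e-23 kg·m/s

After scattering:
λ' = λ + Δλ = 11.0 + 4.8158 = 15.8158 pm
p' = h/λ' = 6.6261e-34/1.5816e-11 = 4.1895e-23 kg·m/s

Momentum is a vector; the scattered photon's direction makes angle θ = 170° with the incident direction. The magnitude of the vector change Δp⃗ = p⃗₀ − p⃗' is found from the law of cosines:
|Δp⃗|² = p₀² + p'² − 2p₀p'cos θ
|Δp⃗|² = (6.0237e-23)² + (4.1895e-23)² − 2·6.0237e-23·4.1895e-23·cos(170°)
|Δp⃗| = 1.0176e-22 kg·m/s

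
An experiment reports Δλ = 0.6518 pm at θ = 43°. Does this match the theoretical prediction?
Yes, consistent

Calculate the expected shift for θ = 43°:

Δλ_expected = λ_C(1 - cos(43°))
Δλ_expected = 2.4263 × (1 - cos(43°))
Δλ_expected = 2.4263 × 0.2686
Δλ_expected = 0.6518 pm

Given shift: 0.6518 pm
Expected shift: 0.6518 pm
Difference: 0.0000 pm

The values match. This is consistent with Compton scattering at the stated angle.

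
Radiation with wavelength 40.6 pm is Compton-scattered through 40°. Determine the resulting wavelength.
41.1676 pm

Using the Compton scattering formula:
λ' = λ + Δλ = λ + λ_C(1 - cos θ)

Given:
- Initial wavelength λ = 40.6 pm
- Scattering angle θ = 40°
- Compton wavelength λ_C ≈ 2.4263 pm

Calculate the shift:
Δλ = 2.4263 × (1 - cos(40°))
Δλ = 2.4263 × 0.2340
Δλ = 0.5676 pm

Final wavelength:
λ' = 40.6 + 0.5676 = 41.1676 pm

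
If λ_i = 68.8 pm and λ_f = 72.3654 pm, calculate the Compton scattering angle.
118.00°

First find the wavelength shift:
Δλ = λ' - λ = 72.3654 - 68.8 = 3.5654 pm

Using Δλ = λ_C(1 - cos θ), with λ_C = h/(m_e·c) ≈ 2.42631024 pm:
cos θ = 1 - Δλ/λ_C
cos θ = 1 - 3.5654/2.42631024
cos θ = -0.469474

θ = arccos(-0.469474)
θ = 118.00°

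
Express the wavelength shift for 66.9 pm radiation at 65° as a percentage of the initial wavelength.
2.0940%

Calculate the Compton shift:
Δλ = λ_C(1 - cos(65°))
Δλ = 2.4263 × (1 - cos(65°))
Δλ = 2.4263 × 0.5774
Δλ = 1.4009 pm

Percentage change:
(Δλ/λ₀) × 100 = (1.4009/66.9) × 100
= 2.0940%

(Intermediate values are shown rounded; full precision is carried through to the final answer.)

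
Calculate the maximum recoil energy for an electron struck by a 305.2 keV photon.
166.1265 keV

Maximum energy transfer occurs at θ = 180° (backscattering).

Initial photon: E₀ = 305.2 keV → λ₀ = 4.0624 pm

Maximum Compton shift (at 180°):
Δλ_max = 2λ_C = 2 × 2.4263 = 4.8526 pm

Final wavelength:
λ' = 4.0624 + 4.8526 = 8.9150 pm

Minimum photon energy (maximum energy to electron):
E'_min = hc/λ' = 139.0735 keV

Maximum electron kinetic energy:
K_max = E₀ - E'_min = 305.2000 - 139.0735 = 166.1265 keV

(Intermediate values are shown rounded; full precision is carried through to the final answer.)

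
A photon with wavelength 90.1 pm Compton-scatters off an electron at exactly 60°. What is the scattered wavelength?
91.3132 pm

Using the Compton formula: λ' = λ + λ_C(1 − cos θ)

For θ = 60°, cos θ = 1/2 (exact) = 0.5000, so:
1 − cos 60° = 1 − (1/2) = 0.5000

Δλ = λ_C × 0.5000 = 2.4263 × 0.5000 = 1.2132 pm

λ' = 90.1 + 1.2132 = 91.3132 pm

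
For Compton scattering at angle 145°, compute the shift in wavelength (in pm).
4.4138 pm

Using the Compton scattering formula:
Δλ = λ_C(1 - cos θ)

where λ_C = h/(m_e·c) ≈ 2.4263 pm is the Compton wavelength of an electron.

For θ = 145°:
cos(145°) = -0.8192
1 - cos(145°) = 1.8192

Δλ = 2.4263 × 1.8192
Δλ = 4.4138 pm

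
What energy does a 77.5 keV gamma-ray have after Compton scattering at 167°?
59.6411 keV

First convert energy to wavelength:
λ = hc/E, with hc ≈ 1239.842 keV·pm (i.e. 1239.842 eV·nm)

For E = 77.5 keV = 77500 eV:
λ = 1239.842 keV·pm / 77.5 keV
λ = 15.9980 pm

Calculate the Compton shift:
Δλ = λ_C(1 - cos(167°)) = 2.4263 × 1.9744
Δλ = 4.7904 pm

Final wavelength:
λ' = 15.9980 + 4.7904 = 20.7884 pm

Final energy:
E' = hc/λ' = 1239.842 / 20.7884 = 59.6411 keV

(Intermediate values are shown rounded; full precision is carried through to the final answer.)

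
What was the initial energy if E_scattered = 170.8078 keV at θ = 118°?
335.7001 keV

Convert final energy to wavelength (hc ≈ 1239.842 keV·pm):
λ' = hc/E' = 1239.842 / 170.8078 = 7.2587 pm

Calculate the Compton shift:
Δλ = λ_C(1 - cos(118°))
Δλ = 2.4263 × (1 - cos(118°))
Δλ = 3.5654 pm

Initial wavelength:
λ = λ' - Δλ = 7.2587 - 3.5654 = 3.6933 pm

Initial energy:
E = hc/λ = 1239.842 / 3.6933 = 335.7001 keV

(Intermediate values are shown rounded; full precision is carried through to the final answer.)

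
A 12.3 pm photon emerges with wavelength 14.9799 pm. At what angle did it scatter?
96.00°

First find the wavelength shift:
Δλ = λ' - λ = 14.9799 - 12.3 = 2.6799 pm

Using Δλ = λ_C(1 - cos θ), with λ_C = h/(m_e·c) ≈ 2.42631024 pm:
cos θ = 1 - Δλ/λ_C
cos θ = 1 - 2.6799/2.42631024
cos θ = -0.104517

θ = arccos(-0.104517)
θ = 96.00°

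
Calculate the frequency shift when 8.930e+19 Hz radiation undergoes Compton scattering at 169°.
5.258e+19 Hz (decrease)

Convert frequency to wavelength (c = 299792458 m/s):
λ₀ = c/f₀ = 299792458/8.930e+19 = 3.3571384e-12 m = 3.3571 pm

Calculate Compton shift:
Δλ = λ_C(1 - cos(169°)) = 4.8080 pm

Final wavelength:
λ' = λ₀ + Δλ = 3.3571 + 4.8080 = 8.1652 pm

Final frequency:
f' = c/λ' = 299792458/8.1651807e-12 = 3.6715961e+19 Hz

Frequency shift (decrease):
Δf = f₀ - f' = 8.930e+19 - 3.6715961e+19 = 5.258e+19 Hz

(Intermediate values are shown rounded; full precision is carried through to the final answer.)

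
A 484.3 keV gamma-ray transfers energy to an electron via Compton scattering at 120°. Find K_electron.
284.3105 keV

By energy conservation: K_e = E_initial - E_final

First find the scattered photon energy:
Initial wavelength: λ = hc/E = 2.5601 pm
Compton shift: Δλ = λ_C(1 - cos(120°)) = 3.6395 pm
Final wavelength: λ' = 2.5601 + 3.6395 = 6.1995 pm
Final photon energy: E' = hc/λ' = 199.9895 keV

Electron kinetic energy:
K_e = E - E' = 484.3000 - 199.9895 = 284.3105 keV

(Intermediate values are shown rounded; full precision is carried through to the final answer.)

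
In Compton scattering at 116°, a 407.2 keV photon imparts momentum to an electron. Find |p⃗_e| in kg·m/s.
2.7746e-22 kg·m/s

The electron is initially at rest, so by conservation of momentum:
p⃗_e = p⃗₀ − p⃗'  (incident photon momentum minus scattered photon momentum)

Photon momentum magnitudes (p = h/λ = E/c):
λ₀ = hc/E₀ = 3.0448 pm → p₀ = h/λ₀ = 2.1762e-22 kg·m/s
Δλ = λ_C(1 − cos 116°) = 3.4899 pm
λ' = 6.5347 pm → p' = h/λ' = 1.0140e-22 kg·m/s

The scattered photon makes angle θ = 116° with the incident direction, so by the law of cosines:
|p⃗_e|² = p₀² + p'² − 2p₀p'cos θ
|p⃗_e|² = (2.1762e-22)² + (1.0140e-22)² − 2·2.1762e-22·1.0140e-22·cos(116°)
|p⃗_e| = 2.7746e-22 kg·m/s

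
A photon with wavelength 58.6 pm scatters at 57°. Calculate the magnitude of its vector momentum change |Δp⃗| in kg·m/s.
1.0692e-23 kg·m/s

Photon momentum magnitude is p = h/λ.

Initial momentum:
p₀ = h/λ = 6.6261e-34/5.8600e-11 = 1.1307e-23 kg·m/s

After scattering:
λ' = λ + Δλ = 58.6 + 1.1048 = 59.7048 pm
p' = h/λ' = 6.6261e-34/5.9705e-11 = 1.1098e-23 kg·m/s

Momentum is a vector; the scattered photon's direction makes angle θ = 57° with the incident direction. The magnitude of the vector change Δp⃗ = p⃗₀ − p⃗' is found from the law of cosines:
|Δp⃗|² = p₀² + p'² − 2p₀p'cos θ
|Δp⃗|² = (1.1307e-23)² + (1.1098e-23)² − 2·1.1307e-23·1.1098e-23·cos(57°)
|Δp⃗| = 1.0692e-23 kg·m/s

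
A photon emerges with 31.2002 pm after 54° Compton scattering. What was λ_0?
30.2000 pm

From λ' = λ + Δλ, we have λ = λ' - Δλ

First calculate the Compton shift:
Δλ = λ_C(1 - cos θ)
Δλ = 2.4263 × (1 - cos(54°))
Δλ = 2.4263 × 0.4122
Δλ = 1.0002 pm

Initial wavelength:
λ = λ' - Δλ
λ = 31.2002 - 1.0002
λ = 30.2000 pm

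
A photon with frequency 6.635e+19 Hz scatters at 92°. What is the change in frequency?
2.370e+19 Hz (decrease)

Convert frequency to wavelength (c = 299792458 m/s):
λ₀ = c/f₀ = 299792458/6.635e+19 = 4.5183490e-12 m = 4.5183 pm

Calculate Compton shift:
Δλ = λ_C(1 - cos(92°)) = 2.5110 pm

Final wavelength:
λ' = λ₀ + Δλ = 4.5183 + 2.5110 = 7.0293 pm

Final frequency:
f' = c/λ' = 299792458/7.0293363e-12 = 4.2648758e+19 Hz

Frequency shift (decrease):
Δf = f₀ - f' = 6.635e+19 - 4.2648758e+19 = 2.370e+19 Hz

(Intermediate values are shown rounded; full precision is carried through to the final answer.)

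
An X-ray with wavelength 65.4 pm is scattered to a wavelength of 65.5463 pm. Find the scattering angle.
20.00°

First find the wavelength shift:
Δλ = λ' - λ = 65.5463 - 65.4 = 0.1463 pm

Using Δλ = λ_C(1 - cos θ), with λ_C = h/(m_e·c) ≈ 2.42631024 pm:
cos θ = 1 - Δλ/λ_C
cos θ = 1 - 0.1463/2.42631024
cos θ = 0.939703

θ = arccos(0.939703)
θ = 20.00°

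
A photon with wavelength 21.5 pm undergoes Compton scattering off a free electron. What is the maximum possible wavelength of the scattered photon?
26.3526 pm (at θ = 180°)

The Compton shift is Δλ = λ_C(1 − cos θ).

Since cos θ ranges from −1 to 1, the factor (1 − cos θ) ranges from 0 to 2; the maximum shift occurs at θ = 180° (backscattering):
Δλ_max = 2λ_C = 2 × 2.4263 pm = 4.8526 pm

Maximum scattered wavelength:
λ'_max = λ₀ + Δλ_max = 21.5 + 4.8526 = 26.3526 pm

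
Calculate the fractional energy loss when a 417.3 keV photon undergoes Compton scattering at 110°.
0.5229 (or 52.29%)

Calculate initial and final photon energies:

Initial: E₀ = 417.3 keV → λ₀ = 2.9711 pm
Compton shift: Δλ = 3.2562 pm
Final wavelength: λ' = 6.2273 pm
Final energy: E' = 199.0991 keV

Fractional energy loss:
(E₀ - E')/E₀ = (417.3000 - 199.0991)/417.3000
= 218.2009/417.3000
= 0.5229
= 52.29%

(Intermediate values are shown rounded; full precision is carried through to the final answer.)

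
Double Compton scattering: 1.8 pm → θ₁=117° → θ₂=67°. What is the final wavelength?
6.8061 pm

Apply Compton shift twice:

First scattering at θ₁ = 117°:
Δλ₁ = λ_C(1 - cos(117°))
Δλ₁ = 2.4263 × 1.4540
Δλ₁ = 3.5278 pm

After first scattering:
λ₁ = 1.8 + 3.5278 = 5.3278 pm

Second scattering at θ₂ = 67°:
Δλ₂ = λ_C(1 - cos(67°))
Δλ₂ = 2.4263 × 0.6093
Δλ₂ = 1.4783 pm

Final wavelength:
λ₂ = 5.3278 + 1.4783 = 6.8061 pm

Total shift: Δλ_total = 3.5278 + 1.4783 = 5.0061 pm

(Intermediate values are shown rounded; full precision is carried through to the final answer.)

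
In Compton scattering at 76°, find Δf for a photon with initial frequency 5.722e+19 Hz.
1.487e+19 Hz (decrease)

Convert frequency to wavelength (c = 299792458 m/s):
λ₀ = c/f₀ = 299792458/5.722e+19 = 5.2392950e-12 m = 5.2393 pm

Calculate Compton shift:
Δλ = λ_C(1 - cos(76°)) = 1.8393 pm

Final wavelength:
λ' = λ₀ + Δλ = 5.2393 + 1.8393 = 7.0786 pm

Final frequency:
f' = c/λ' = 299792458/7.0786276e-12 = 4.2351777e+19 Hz

Frequency shift (decrease):
Δf = f₀ - f' = 5.722e+19 - 4.2351777e+19 = 1.487e+19 Hz

(Intermediate values are shown rounded; full precision is carried through to the final answer.)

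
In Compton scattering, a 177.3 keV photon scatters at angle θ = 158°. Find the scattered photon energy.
106.2523 keV

First convert energy to wavelength:
λ = hc/E, with hc ≈ 1239.842 keV·pm (i.e. 1239.842 eV·nm)

For E = 177.3 keV = 177300 eV:
λ = 1239.842 keV·pm / 177.3 keV
λ = 6.9929 pm

Calculate the Compton shift:
Δλ = λ_C(1 - cos(158°)) = 2.4263 × 1.9272
Δλ = 4.6759 pm

Final wavelength:
λ' = 6.9929 + 4.6759 = 11.6689 pm

Final energy:
E' = hc/λ' = 1239.842 / 11.6689 = 106.2523 keV

(Intermediate values are shown rounded; full precision is carried through to the final answer.)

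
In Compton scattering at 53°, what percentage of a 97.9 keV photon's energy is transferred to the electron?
0.0709 (or 7.09%)

Calculate initial and final photon energies:

Initial: E₀ = 97.9 keV → λ₀ = 12.6644 pm
Compton shift: Δλ = 0.9661 pm
Final wavelength: λ' = 13.6305 pm
Final energy: E' = 90.9609 keV

Fractional energy loss:
(E₀ - E')/E₀ = (97.9000 - 90.9609)/97.9000
= 6.9391/97.9000
= 0.0709
= 7.09%

(Intermediate values are shown rounded; full precision is carried through to the final answer.)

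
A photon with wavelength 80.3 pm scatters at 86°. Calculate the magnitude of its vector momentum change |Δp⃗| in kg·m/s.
1.1103e-23 kg·m/s

Photon momentum magnitude is p = h/λ.

Initial momentum:
p₀ = h/λ = 6.6261e-34/8.0300e-11 = 8.2516e-24 kg·m/s

After scattering:
λ' = λ + Δλ = 80.3 + 2.2571 = 82.5571 pm
p' = h/λ' = 6.6261e-34/8.2557e-11 = 8.0260e-24 kg·m/s

Momentum is a vector; the scattered photon's direction makes angle θ = 86° with the incident direction. The magnitude of the vector change Δp⃗ = p⃗₀ − p⃗' is found from the law of cosines:
|Δp⃗|² = p₀² + p'² − 2p₀p'cos θ
|Δp⃗|² = (8.2516e-24)² + (8.0260e-24)² − 2·8.2516e-24·8.0260e-24·cos(86°)
|Δp⃗| = 1.1103e-23 kg·m/s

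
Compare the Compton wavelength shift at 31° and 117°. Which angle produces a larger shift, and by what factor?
117° produces the larger shift by a factor of 10.180

Calculate both shifts using Δλ = λ_C(1 - cos θ):

For θ₁ = 31°:
Δλ₁ = 2.4263 × (1 - cos(31°))
Δλ₁ = 2.4263 × 0.1428
Δλ₁ = 0.3466 pm

For θ₂ = 117°:
Δλ₂ = 2.4263 × (1 - cos(117°))
Δλ₂ = 2.4263 × 1.4540
Δλ₂ = 3.5278 pm

The 117° angle produces the larger shift.
Ratio: 3.5278/0.3466 = 10.180

(Intermediate values are shown rounded; full precision is carried through to the final answer.)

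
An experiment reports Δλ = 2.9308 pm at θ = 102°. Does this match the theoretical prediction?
Yes, consistent

Calculate the expected shift for θ = 102°:

Δλ_expected = λ_C(1 - cos(102°))
Δλ_expected = 2.4263 × (1 - cos(102°))
Δλ_expected = 2.4263 × 1.2079
Δλ_expected = 2.9308 pm

Given shift: 2.9308 pm
Expected shift: 2.9308 pm
Difference: 0.0000 pm

The values match. This is consistent with Compton scattering at the stated angle.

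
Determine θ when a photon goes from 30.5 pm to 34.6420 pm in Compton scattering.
135.00°

First find the wavelength shift:
Δλ = λ' - λ = 34.6420 - 30.5 = 4.1420 pm

Using Δλ = λ_C(1 - cos θ), with λ_C = h/(m_e·c) ≈ 2.42631024 pm:
cos θ = 1 - Δλ/λ_C
cos θ = 1 - 4.1420/2.42631024
cos θ = -0.707119

θ = arccos(-0.707119)
θ = 135.00°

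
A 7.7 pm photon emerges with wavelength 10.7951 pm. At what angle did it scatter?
106.00°

First find the wavelength shift:
Δλ = λ' - λ = 10.7951 - 7.7 = 3.0951 pm

Using Δλ = λ_C(1 - cos θ), with λ_C = h/(m_e·c) ≈ 2.42631024 pm:
cos θ = 1 - Δλ/λ_C
cos θ = 1 - 3.0951/2.42631024
cos θ = -0.275641

θ = arccos(-0.275641)
θ = 106.00°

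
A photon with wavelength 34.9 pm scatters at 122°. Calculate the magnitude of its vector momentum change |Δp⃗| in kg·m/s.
3.1627e-23 kg·m/s

Photon momentum magnitude is p = h/λ.

Initial momentum:
p₀ = h/λ = 6.6261e-34/3.4900e-11 = 1.8986e-23 kg·m/s

After scattering:
λ' = λ + Δλ = 34.9 + 3.7121 = 38.6121 pm
p' = h/λ' = 6.6261e-34/3.8612e-11 = 1.7161e-23 kg·m/s

Momentum is a vector; the scattered photon's direction makes angle θ = 122° with the incident direction. The magnitude of the vector change Δp⃗ = p⃗₀ − p⃗' is found from the law of cosines:
|Δp⃗|² = p₀² + p'² − 2p₀p'cos θ
|Δp⃗|² = (1.8986e-23)² + (1.7161e-23)² − 2·1.8986e-23·1.7161e-23·cos(122°)
|Δp⃗| = 3.1627e-23 kg·m/s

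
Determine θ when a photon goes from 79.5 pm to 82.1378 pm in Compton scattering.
95.00°

First find the wavelength shift:
Δλ = λ' - λ = 82.1378 - 79.5 = 2.6378 pm

Using Δλ = λ_C(1 - cos θ), with λ_C = h/(m_e·c) ≈ 2.42631024 pm:
cos θ = 1 - Δλ/λ_C
cos θ = 1 - 2.6378/2.42631024
cos θ = -0.087165

θ = arccos(-0.087165)
θ = 95.00°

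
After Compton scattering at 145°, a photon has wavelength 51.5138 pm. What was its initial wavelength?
47.1000 pm

From λ' = λ + Δλ, we have λ = λ' - Δλ

First calculate the Compton shift:
Δλ = λ_C(1 - cos θ)
Δλ = 2.4263 × (1 - cos(145°))
Δλ = 2.4263 × 1.8192
Δλ = 4.4138 pm

Initial wavelength:
λ = λ' - Δλ
λ = 51.5138 - 4.4138
λ = 47.1000 pm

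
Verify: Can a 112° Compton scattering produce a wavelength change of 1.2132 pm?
No, inconsistent

Calculate the expected shift for θ = 112°:

Δλ_expected = λ_C(1 - cos(112°))
Δλ_expected = 2.4263 × (1 - cos(112°))
Δλ_expected = 2.4263 × 1.3746
Δλ_expected = 3.3352 pm

Given shift: 1.2132 pm
Expected shift: 3.3352 pm
Difference: 2.1221 pm

The values do not match. The given shift corresponds to θ ≈ 60.0°, not 112°.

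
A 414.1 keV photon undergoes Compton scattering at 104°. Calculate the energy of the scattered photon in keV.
206.3874 keV

First convert energy to wavelength:
λ = hc/E, with hc ≈ 1239.842 keV·pm (i.e. 1239.842 eV·nm)

For E = 414.1 keV = 414100 eV:
λ = 1239.842 keV·pm / 414.1 keV
λ = 2.9941 pm

Calculate the Compton shift:
Δλ = λ_C(1 - cos(104°)) = 2.4263 × 1.2419
Δλ = 3.0133 pm

Final wavelength:
λ' = 2.9941 + 3.0133 = 6.0074 pm

Final energy:
E' = hc/λ' = 1239.842 / 6.0074 = 206.3874 keV

(Intermediate values are shown rounded; full precision is carried through to the final answer.)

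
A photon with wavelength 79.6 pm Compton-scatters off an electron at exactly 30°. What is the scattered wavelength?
79.9251 pm

Using the Compton formula: λ' = λ + λ_C(1 − cos θ)

For θ = 30°, cos θ = √3/2 (exact) ≈ 0.8660, so:
1 − cos 30° = 1 − (√3/2) ≈ 0.1340

Δλ = λ_C × 0.1340 = 2.4263 × 0.1340 = 0.3251 pm

λ' = 79.6 + 0.3251 = 79.9251 pm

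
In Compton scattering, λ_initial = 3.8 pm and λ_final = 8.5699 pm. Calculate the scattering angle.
165.00°

First find the wavelength shift:
Δλ = λ' - λ = 8.5699 - 3.8 = 4.7699 pm

Using Δλ = λ_C(1 - cos θ), with λ_C = h/(m_e·c) ≈ 2.42631024 pm:
cos θ = 1 - Δλ/λ_C
cos θ = 1 - 4.7699/2.42631024
cos θ = -0.965907

θ = arccos(-0.965907)
θ = 165.00°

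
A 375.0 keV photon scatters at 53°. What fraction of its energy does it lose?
0.2261 (or 22.61%)

Calculate initial and final photon energies:

Initial: E₀ = 375.0 keV → λ₀ = 3.3062 pm
Compton shift: Δλ = 0.9661 pm
Final wavelength: λ' = 4.2724 pm
Final energy: E' = 290.2003 keV

Fractional energy loss:
(E₀ - E')/E₀ = (375.0000 - 290.2003)/375.0000
= 84.7997/375.0000
= 0.2261
= 22.61%

(Intermediate values are shown rounded; full precision is carried through to the final answer.)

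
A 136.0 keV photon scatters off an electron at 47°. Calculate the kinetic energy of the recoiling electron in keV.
10.6122 keV

By energy conservation: K_e = E_initial - E_final

First find the scattered photon energy:
Initial wavelength: λ = hc/E = 9.1165 pm
Compton shift: Δλ = λ_C(1 - cos(47°)) = 0.7716 pm
Final wavelength: λ' = 9.1165 + 0.7716 = 9.8881 pm
Final photon energy: E' = hc/λ' = 125.3878 keV

Electron kinetic energy:
K_e = E - E' = 136.0000 - 125.3878 = 10.6122 keV

(Intermediate values are shown rounded; full precision is carried through to the final answer.)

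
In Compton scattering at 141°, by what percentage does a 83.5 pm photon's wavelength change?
5.1640%

Calculate the Compton shift:
Δλ = λ_C(1 - cos(141°))
Δλ = 2.4263 × (1 - cos(141°))
Δλ = 2.4263 × 1.7771
Δλ = 4.3119 pm

Percentage change:
(Δλ/λ₀) × 100 = (4.3119/83.5) × 100
= 5.1640%

(Intermediate values are shown rounded; full precision is carried through to the final answer.)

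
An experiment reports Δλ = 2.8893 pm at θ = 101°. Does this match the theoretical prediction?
Yes, consistent

Calculate the expected shift for θ = 101°:

Δλ_expected = λ_C(1 - cos(101°))
Δλ_expected = 2.4263 × (1 - cos(101°))
Δλ_expected = 2.4263 × 1.1908
Δλ_expected = 2.8893 pm

Given shift: 2.8893 pm
Expected shift: 2.8893 pm
Difference: 0.0000 pm

The values match. This is consistent with Compton scattering at the stated angle.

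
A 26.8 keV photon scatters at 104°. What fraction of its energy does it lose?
0.0612 (or 6.12%)

Calculate initial and final photon energies:

Initial: E₀ = 26.8 keV → λ₀ = 46.2628 pm
Compton shift: Δλ = 3.0133 pm
Final wavelength: λ' = 49.2760 pm
Final energy: E' = 25.1611 keV

Fractional energy loss:
(E₀ - E')/E₀ = (26.8000 - 25.1611)/26.8000
= 1.6389/26.8000
= 0.0612
= 6.12%

(Intermediate values are shown rounded; full precision is carried through to the final answer.)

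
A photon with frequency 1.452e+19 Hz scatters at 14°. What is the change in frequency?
5.051e+16 Hz (decrease)

Convert frequency to wavelength (c = 299792458 m/s):
λ₀ = c/f₀ = 299792458/1.452e+19 = 2.0646863e-11 m = 20.6469 pm

Calculate Compton shift:
Δλ = λ_C(1 - cos(14°)) = 0.0721 pm

Final wavelength:
λ' = λ₀ + Δλ = 20.6469 + 0.0721 = 20.7189 pm

Final frequency:
f' = c/λ' = 299792458/2.0718935e-11 = 1.4469492e+19 Hz

Frequency shift (decrease):
Δf = f₀ - f' = 1.452e+19 - 1.4469492e+19 = 5.051e+16 Hz

(Intermediate values are shown rounded; full precision is carried through to the final answer.)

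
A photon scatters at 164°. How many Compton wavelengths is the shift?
1.9613 λ_C

The Compton shift formula is:
Δλ = λ_C(1 - cos θ)

Dividing both sides by λ_C:
Δλ/λ_C = 1 - cos θ

For θ = 164°:
Δλ/λ_C = 1 - cos(164°)
Δλ/λ_C = 1 - -0.9613
Δλ/λ_C = 1.9613

This means the shift is 1.9613 × λ_C = 4.7586 pm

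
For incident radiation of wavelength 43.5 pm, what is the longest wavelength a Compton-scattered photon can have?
48.3526 pm (at θ = 180°)

The Compton shift is Δλ = λ_C(1 − cos θ).

Since cos θ ranges from −1 to 1, the factor (1 − cos θ) ranges from 0 to 2; the maximum shift occurs at θ = 180° (backscattering):
Δλ_max = 2λ_C = 2 × 2.4263 pm = 4.8526 pm

Maximum scattered wavelength:
λ'_max = λ₀ + Δλ_max = 43.5 + 4.8526 = 48.3526 pm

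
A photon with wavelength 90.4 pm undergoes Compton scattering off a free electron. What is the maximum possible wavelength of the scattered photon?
95.2526 pm (at θ = 180°)

The Compton shift is Δλ = λ_C(1 − cos θ).

Since cos θ ranges from −1 to 1, the factor (1 − cos θ) ranges from 0 to 2; the maximum shift occurs at θ = 180° (backscattering):
Δλ_max = 2λ_C = 2 × 2.4263 pm = 4.8526 pm

Maximum scattered wavelength:
λ'_max = λ₀ + Δλ_max = 90.4 + 4.8526 = 95.2526 pm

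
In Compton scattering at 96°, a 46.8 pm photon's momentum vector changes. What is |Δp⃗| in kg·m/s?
2.0480e-23 kg·m/s

Photon momentum magnitude is p = h/λ.

Initial momentum:
p₀ = h/λ = 6.6261e-34/4.6800e-11 = 1.4158e-23 kg·m/s

After scattering:
λ' = λ + Δλ = 46.8 + 2.6799 = 49.4799 pm
p' = h/λ' = 6.6261e-34/4.9480e-11 = 1.3391e-23 kg·m/s

Momentum is a vector; the scattered photon's direction makes angle θ = 96° with the incident direction. The magnitude of the vector change Δp⃗ = p⃗₀ − p⃗' is found from the law of cosines:
|Δp⃗|² = p₀² + p'² − 2p₀p'cos θ
|Δp⃗|² = (1.4158e-23)² + (1.3391e-23)² − 2·1.4158e-23·1.3391e-23·cos(96°)
|Δp⃗| = 2.0480e-23 kg·m/s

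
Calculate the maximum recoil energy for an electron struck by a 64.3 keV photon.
12.9284 keV

Maximum energy transfer occurs at θ = 180° (backscattering).

Initial photon: E₀ = 64.3 keV → λ₀ = 19.2821 pm

Maximum Compton shift (at 180°):
Δλ_max = 2λ_C = 2 × 2.4263 = 4.8526 pm

Final wavelength:
λ' = 19.2821 + 4.8526 = 24.1348 pm

Minimum photon energy (maximum energy to electron):
E'_min = hc/λ' = 51.3716 keV

Maximum electron kinetic energy:
K_max = E₀ - E'_min = 64.3000 - 51.3716 = 12.9284 keV

(Intermediate values are shown rounded; full precision is carried through to the final answer.)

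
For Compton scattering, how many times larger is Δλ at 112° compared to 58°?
112° produces the larger shift by a factor of 2.924

Calculate both shifts using Δλ = λ_C(1 - cos θ):

For θ₁ = 58°:
Δλ₁ = 2.4263 × (1 - cos(58°))
Δλ₁ = 2.4263 × 0.4701
Δλ₁ = 1.1406 pm

For θ₂ = 112°:
Δλ₂ = 2.4263 × (1 - cos(112°))
Δλ₂ = 2.4263 × 1.3746
Δλ₂ = 3.3352 pm

The 112° angle produces the larger shift.
Ratio: 3.3352/1.1406 = 2.924

(Intermediate values are shown rounded; full precision is carried through to the final answer.)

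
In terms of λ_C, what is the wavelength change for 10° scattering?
0.0152 λ_C

The Compton shift formula is:
Δλ = λ_C(1 - cos θ)

Dividing both sides by λ_C:
Δλ/λ_C = 1 - cos θ

For θ = 10°:
Δλ/λ_C = 1 - cos(10°)
Δλ/λ_C = 1 - 0.9848
Δλ/λ_C = 0.0152

This means the shift is 0.0152 × λ_C = 0.0369 pm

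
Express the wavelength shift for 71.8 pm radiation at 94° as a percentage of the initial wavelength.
3.6150%

Calculate the Compton shift:
Δλ = λ_C(1 - cos(94°))
Δλ = 2.4263 × (1 - cos(94°))
Δλ = 2.4263 × 1.0698
Δλ = 2.5956 pm

Percentage change:
(Δλ/λ₀) × 100 = (2.5956/71.8) × 100
= 3.6150%

(Intermediate values are shown rounded; full precision is carried through to the final answer.)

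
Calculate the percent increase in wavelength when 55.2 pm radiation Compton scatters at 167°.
8.6783%

Calculate the Compton shift:
Δλ = λ_C(1 - cos(167°))
Δλ = 2.4263 × (1 - cos(167°))
Δλ = 2.4263 × 1.9744
Δλ = 4.7904 pm

Percentage change:
(Δλ/λ₀) × 100 = (4.7904/55.2) × 100
= 8.6783%

(Intermediate values are shown rounded; full precision is carried through to the final answer.)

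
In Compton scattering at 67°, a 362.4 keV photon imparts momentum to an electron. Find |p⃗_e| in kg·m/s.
1.8797e-22 kg·m/s

The electron is initially at rest, so by conservation of momentum:
p⃗_e = p⃗₀ − p⃗'  (incident photon momentum minus scattered photon momentum)

Photon momentum magnitudes (p = h/λ = E/c):
λ₀ = hc/E₀ = 3.4212 pm → p₀ = h/λ₀ = 1.9368e-22 kg·m/s
Δλ = λ_C(1 − cos 67°) = 1.4783 pm
λ' = 4.8995 pm → p' = h/λ' = 1.3524e-22 kg·m/s

The scattered photon makes angle θ = 67° with the incident direction, so by the law of cosines:
|p⃗_e|² = p₀² + p'² − 2p₀p'cos θ
|p⃗_e|² = (1.9368e-22)² + (1.3524e-22)² − 2·1.9368e-22·1.3524e-22·cos(67°)
|p⃗_e| = 1.8797e-22 kg·m/s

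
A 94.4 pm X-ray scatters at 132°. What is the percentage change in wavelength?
4.2901%

Calculate the Compton shift:
Δλ = λ_C(1 - cos(132°))
Δλ = 2.4263 × (1 - cos(132°))
Δλ = 2.4263 × 1.6691
Δλ = 4.0498 pm

Percentage change:
(Δλ/λ₀) × 100 = (4.0498/94.4) × 100
= 4.2901%

(Intermediate values are shown rounded; full precision is carried through to the final answer.)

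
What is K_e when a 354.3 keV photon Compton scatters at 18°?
11.6285 keV

By energy conservation: K_e = E_initial - E_final

First find the scattered photon energy:
Initial wavelength: λ = hc/E = 3.4994 pm
Compton shift: Δλ = λ_C(1 - cos(18°)) = 0.1188 pm
Final wavelength: λ' = 3.4994 + 0.1188 = 3.6182 pm
Final photon energy: E' = hc/λ' = 342.6715 keV

Electron kinetic energy:
K_e = E - E' = 354.3000 - 342.6715 = 11.6285 keV

(Intermediate values are shown rounded; full precision is carried through to the final answer.)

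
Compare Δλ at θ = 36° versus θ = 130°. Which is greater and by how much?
130° produces the larger shift by a factor of 8.602

Calculate both shifts using Δλ = λ_C(1 - cos θ):

For θ₁ = 36°:
Δλ₁ = 2.4263 × (1 - cos(36°))
Δλ₁ = 2.4263 × 0.1910
Δλ₁ = 0.4634 pm

For θ₂ = 130°:
Δλ₂ = 2.4263 × (1 - cos(130°))
Δλ₂ = 2.4263 × 1.6428
Δλ₂ = 3.9859 pm

The 130° angle produces the larger shift.
Ratio: 3.9859/0.4634 = 8.602

(Intermediate values are shown rounded; full precision is carried through to the final answer.)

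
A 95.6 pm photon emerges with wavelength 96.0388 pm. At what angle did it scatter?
35.00°

First find the wavelength shift:
Δλ = λ' - λ = 96.0388 - 95.6 = 0.4388 pm

Using Δλ = λ_C(1 - cos θ), with λ_C = h/(m_e·c) ≈ 2.42631024 pm:
cos θ = 1 - Δλ/λ_C
cos θ = 1 - 0.4388/2.42631024
cos θ = 0.819149

θ = arccos(0.819149)
θ = 35.00°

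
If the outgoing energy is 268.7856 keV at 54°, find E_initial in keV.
343.2000 keV

Convert final energy to wavelength (hc ≈ 1239.842 keV·pm):
λ' = hc/E' = 1239.842 / 268.7856 = 4.6128 pm

Calculate the Compton shift:
Δλ = λ_C(1 - cos(54°))
Δλ = 2.4263 × (1 - cos(54°))
Δλ = 1.0002 pm

Initial wavelength:
λ = λ' - Δλ = 4.6128 - 1.0002 = 3.6126 pm

Initial energy:
E = hc/λ = 1239.842 / 3.6126 = 343.2000 keV

(Intermediate values are shown rounded; full precision is carried through to the final answer.)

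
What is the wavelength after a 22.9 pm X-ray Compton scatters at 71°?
24.5364 pm

Using the Compton scattering formula:
λ' = λ + Δλ = λ + λ_C(1 - cos θ)

Given:
- Initial wavelength λ = 22.9 pm
- Scattering angle θ = 71°
- Compton wavelength λ_C ≈ 2.4263 pm

Calculate the shift:
Δλ = 2.4263 × (1 - cos(71°))
Δλ = 2.4263 × 0.6744
Δλ = 1.6364 pm

Final wavelength:
λ' = 22.9 + 1.6364 = 24.5364 pm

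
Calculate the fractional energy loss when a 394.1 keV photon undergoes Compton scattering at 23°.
0.0578 (or 5.78%)

Calculate initial and final photon energies:

Initial: E₀ = 394.1 keV → λ₀ = 3.1460 pm
Compton shift: Δλ = 0.1929 pm
Final wavelength: λ' = 3.3389 pm
Final energy: E' = 371.3338 keV

Fractional energy loss:
(E₀ - E')/E₀ = (394.1000 - 371.3338)/394.1000
= 22.7662/394.1000
= 0.0578
= 5.78%

(Intermediate values are shown rounded; full precision is carried through to the final answer.)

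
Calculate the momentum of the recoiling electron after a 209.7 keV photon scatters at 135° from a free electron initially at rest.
1.6537e-22 kg·m/s

The electron is initially at rest, so by conservation of momentum:
p⃗_e = p⃗₀ − p⃗'  (incident photon momentum minus scattered photon momentum)

Photon momentum magnitudes (p = h/λ = E/c):
λ₀ = hc/E₀ = 5.9125 pm → p₀ = h/λ₀ = 1.1207e-22 kg·m/s
Δλ = λ_C(1 − cos 135°) = 4.1420 pm
λ' = 10.0544 pm → p' = h/λ' = 6.5902e-23 kg·m/s

The scattered photon makes angle θ = 135° with the incident direction, so by the law of cosines:
|p⃗_e|² = p₀² + p'² − 2p₀p'cos θ
|p⃗_e|² = (1.1207e-22)² + (6.5902e-23)² − 2·1.1207e-22·6.5902e-23·cos(135°)
|p⃗_e| = 1.6537e-22 kg·m/s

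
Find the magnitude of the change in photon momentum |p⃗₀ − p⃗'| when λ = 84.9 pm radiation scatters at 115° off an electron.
1.2908e-23 kg·m/s

Photon momentum magnitude is p = h/λ.

Initial momentum:
p₀ = h/λ = 6.6261e-34/8.4900e-11 = 7.8046e-24 kg·m/s

After scattering:
λ' = λ + Δλ = 84.9 + 3.4517 = 88.3517 pm
p' = h/λ' = 6.6261e-34/8.8352e-11 = 7.4997e-24 kg·m/s

Momentum is a vector; the scattered photon's direction makes angle θ = 115° with the incident direction. The magnitude of the vector change Δp⃗ = p⃗₀ − p⃗' is found from the law of cosines:
|Δp⃗|² = p₀² + p'² − 2p₀p'cos θ
|Δp⃗|² = (7.8046e-24)² + (7.4997e-24)² − 2·7.8046e-24·7.4997e-24·cos(115°)
|Δp⃗| = 1.2908e-23 kg·m/s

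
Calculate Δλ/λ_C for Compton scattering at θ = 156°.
1.9135 λ_C

The Compton shift formula is:
Δλ = λ_C(1 - cos θ)

Dividing both sides by λ_C:
Δλ/λ_C = 1 - cos θ

For θ = 156°:
Δλ/λ_C = 1 - cos(156°)
Δλ/λ_C = 1 - -0.9135
Δλ/λ_C = 1.9135

This means the shift is 1.9135 × λ_C = 4.6429 pm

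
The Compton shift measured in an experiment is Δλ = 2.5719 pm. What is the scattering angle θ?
93.44°

From the Compton formula Δλ = λ_C(1 - cos θ), we can solve for θ:

cos θ = 1 - Δλ/λ_C

Given:
- Δλ = 2.5719 pm
- λ_C = h/(m_e·c) ≈ 2.42631024 pm

cos θ = 1 - 2.5719/2.42631024
cos θ = 1 - 1.060005
cos θ = -0.060005

θ = arccos(-0.060005)
θ = 93.44°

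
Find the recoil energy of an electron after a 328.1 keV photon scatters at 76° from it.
107.4163 keV

By energy conservation: K_e = E_initial - E_final

First find the scattered photon energy:
Initial wavelength: λ = hc/E = 3.7789 pm
Compton shift: Δλ = λ_C(1 - cos(76°)) = 1.8393 pm
Final wavelength: λ' = 3.7789 + 1.8393 = 5.6182 pm
Final photon energy: E' = hc/λ' = 220.6837 keV

Electron kinetic energy:
K_e = E - E' = 328.1000 - 220.6837 = 107.4163 keV

(Intermediate values are shown rounded; full precision is carried through to the final answer.)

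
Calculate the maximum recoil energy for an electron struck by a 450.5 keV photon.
287.4652 keV

Maximum energy transfer occurs at θ = 180° (backscattering).

Initial photon: E₀ = 450.5 keV → λ₀ = 2.7521 pm

Maximum Compton shift (at 180°):
Δλ_max = 2λ_C = 2 × 2.4263 = 4.8526 pm

Final wavelength:
λ' = 2.7521 + 4.8526 = 7.6048 pm

Minimum photon energy (maximum energy to electron):
E'_min = hc/λ' = 163.0348 keV

Maximum electron kinetic energy:
K_max = E₀ - E'_min = 450.5000 - 163.0348 = 287.4652 keV

(Intermediate values are shown rounded; full precision is carried through to the final answer.)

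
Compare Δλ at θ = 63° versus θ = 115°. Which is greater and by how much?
115° produces the larger shift by a factor of 2.605

Calculate both shifts using Δλ = λ_C(1 - cos θ):

For θ₁ = 63°:
Δλ₁ = 2.4263 × (1 - cos(63°))
Δλ₁ = 2.4263 × 0.5460
Δλ₁ = 1.3248 pm

For θ₂ = 115°:
Δλ₂ = 2.4263 × (1 - cos(115°))
Δλ₂ = 2.4263 × 1.4226
Δλ₂ = 3.4517 pm

The 115° angle produces the larger shift.
Ratio: 3.4517/1.3248 = 2.605

(Intermediate values are shown rounded; full precision is carried through to the final answer.)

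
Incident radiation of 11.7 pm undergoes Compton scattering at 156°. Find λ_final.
16.3429 pm

Using the Compton scattering formula:
λ' = λ + Δλ = λ + λ_C(1 - cos θ)

Given:
- Initial wavelength λ = 11.7 pm
- Scattering angle θ = 156°
- Compton wavelength λ_C ≈ 2.4263 pm

Calculate the shift:
Δλ = 2.4263 × (1 - cos(156°))
Δλ = 2.4263 × 1.9135
Δλ = 4.6429 pm

Final wavelength:
λ' = 11.7 + 4.6429 = 16.3429 pm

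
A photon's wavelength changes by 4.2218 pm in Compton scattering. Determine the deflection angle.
137.73°

From the Compton formula Δλ = λ_C(1 - cos θ), we can solve for θ:

cos θ = 1 - Δλ/λ_C

Given:
- Δλ = 4.2218 pm
- λ_C = h/(m_e·c) ≈ 2.42631024 pm

cos θ = 1 - 4.2218/2.42631024
cos θ = 1 - 1.740008
cos θ = -0.740008

θ = arccos(-0.740008)
θ = 137.73°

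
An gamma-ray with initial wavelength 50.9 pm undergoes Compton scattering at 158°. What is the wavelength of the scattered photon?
55.5759 pm

Using the Compton scattering formula:
λ' = λ + Δλ = λ + λ_C(1 - cos θ)

Given:
- Initial wavelength λ = 50.9 pm
- Scattering angle θ = 158°
- Compton wavelength λ_C ≈ 2.4263 pm

Calculate the shift:
Δλ = 2.4263 × (1 - cos(158°))
Δλ = 2.4263 × 1.9272
Δλ = 4.6759 pm

Final wavelength:
λ' = 50.9 + 4.6759 = 55.5759 pm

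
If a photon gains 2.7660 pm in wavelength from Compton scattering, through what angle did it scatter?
98.05°

From the Compton formula Δλ = λ_C(1 - cos θ), we can solve for θ:

cos θ = 1 - Δλ/λ_C

Given:
- Δλ = 2.7660 pm
- λ_C = h/(m_e·c) ≈ 2.42631024 pm

cos θ = 1 - 2.7660/2.42631024
cos θ = 1 - 1.140003
cos θ = -0.140003

θ = arccos(-0.140003)
θ = 98.05°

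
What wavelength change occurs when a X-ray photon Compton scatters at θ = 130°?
3.9859 pm

Using the Compton scattering formula:
Δλ = λ_C(1 - cos θ)

where λ_C = h/(m_e·c) ≈ 2.4263 pm is the Compton wavelength of an electron.

For θ = 130°:
cos(130°) = -0.6428
1 - cos(130°) = 1.6428

Δλ = 2.4263 × 1.6428
Δλ = 3.9859 pm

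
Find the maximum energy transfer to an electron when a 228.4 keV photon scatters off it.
107.8045 keV

Maximum energy transfer occurs at θ = 180° (backscattering).

Initial photon: E₀ = 228.4 keV → λ₀ = 5.4284 pm

Maximum Compton shift (at 180°):
Δλ_max = 2λ_C = 2 × 2.4263 = 4.8526 pm

Final wavelength:
λ' = 5.4284 + 4.8526 = 10.2810 pm

Minimum photon energy (maximum energy to electron):
E'_min = hc/λ' = 120.5955 keV

Maximum electron kinetic energy:
K_max = E₀ - E'_min = 228.4000 - 120.5955 = 107.8045 keV

(Intermediate values are shown rounded; full precision is carried through to the final answer.)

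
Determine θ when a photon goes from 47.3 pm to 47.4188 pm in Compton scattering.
18.00°

First find the wavelength shift:
Δλ = λ' - λ = 47.4188 - 47.3 = 0.1188 pm

Using Δλ = λ_C(1 - cos θ), with λ_C = h/(m_e·c) ≈ 2.42631024 pm:
cos θ = 1 - Δλ/λ_C
cos θ = 1 - 0.1188/2.42631024
cos θ = 0.951037

θ = arccos(0.951037)
θ = 18.00°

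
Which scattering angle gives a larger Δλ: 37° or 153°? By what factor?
153° produces the larger shift by a factor of 9.391

Calculate both shifts using Δλ = λ_C(1 - cos θ):

For θ₁ = 37°:
Δλ₁ = 2.4263 × (1 - cos(37°))
Δλ₁ = 2.4263 × 0.2014
Δλ₁ = 0.4886 pm

For θ₂ = 153°:
Δλ₂ = 2.4263 × (1 - cos(153°))
Δλ₂ = 2.4263 × 1.8910
Δλ₂ = 4.5882 pm

The 153° angle produces the larger shift.
Ratio: 4.5882/0.4886 = 9.391

(Intermediate values are shown rounded; full precision is carried through to the final answer.)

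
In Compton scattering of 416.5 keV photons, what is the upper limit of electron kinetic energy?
258.1434 keV

Maximum energy transfer occurs at θ = 180° (backscattering).

Initial photon: E₀ = 416.5 keV → λ₀ = 2.9768 pm

Maximum Compton shift (at 180°):
Δλ_max = 2λ_C = 2 × 2.4263 = 4.8526 pm

Final wavelength:
λ' = 2.9768 + 4.8526 = 7.8294 pm

Minimum photon energy (maximum energy to electron):
E'_min = hc/λ' = 158.3566 keV

Maximum electron kinetic energy:
K_max = E₀ - E'_min = 416.5000 - 158.3566 = 258.1434 keV

(Intermediate values are shown rounded; full precision is carried through to the final answer.)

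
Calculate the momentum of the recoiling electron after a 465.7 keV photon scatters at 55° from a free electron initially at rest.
2.0711e-22 kg·m/s

The electron is initially at rest, so by conservation of momentum:
p⃗_e = p⃗₀ − p⃗'  (incident photon momentum minus scattered photon momentum)

Photon momentum magnitudes (p = h/λ = E/c):
λ₀ = hc/E₀ = 2.6623 pm → p₀ = h/λ₀ = 2.4888e-22 kg·m/s
Δλ = λ_C(1 − cos 55°) = 1.0346 pm
λ' = 3.6970 pm → p' = h/λ' = 1.7923e-22 kg·m/s

The scattered photon makes angle θ = 55° with the incident direction, so by the law of cosines:
|p⃗_e|² = p₀² + p'² − 2p₀p'cos θ
|p⃗_e|² = (2.4888e-22)² + (1.7923e-22)² − 2·2.4888e-22·1.7923e-22·cos(55°)
|p⃗_e| = 2.0711e-22 kg·m/s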